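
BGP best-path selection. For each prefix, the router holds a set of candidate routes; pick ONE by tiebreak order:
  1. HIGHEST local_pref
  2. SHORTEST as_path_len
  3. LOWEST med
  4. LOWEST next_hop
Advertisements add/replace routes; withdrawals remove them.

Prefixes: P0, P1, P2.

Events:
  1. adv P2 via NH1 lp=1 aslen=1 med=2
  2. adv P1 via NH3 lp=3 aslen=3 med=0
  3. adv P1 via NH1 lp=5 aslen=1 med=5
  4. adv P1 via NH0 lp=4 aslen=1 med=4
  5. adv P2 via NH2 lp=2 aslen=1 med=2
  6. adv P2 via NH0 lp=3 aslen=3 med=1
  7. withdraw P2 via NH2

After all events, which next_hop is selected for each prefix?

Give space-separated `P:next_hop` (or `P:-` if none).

Answer: P0:- P1:NH1 P2:NH0

Derivation:
Op 1: best P0=- P1=- P2=NH1
Op 2: best P0=- P1=NH3 P2=NH1
Op 3: best P0=- P1=NH1 P2=NH1
Op 4: best P0=- P1=NH1 P2=NH1
Op 5: best P0=- P1=NH1 P2=NH2
Op 6: best P0=- P1=NH1 P2=NH0
Op 7: best P0=- P1=NH1 P2=NH0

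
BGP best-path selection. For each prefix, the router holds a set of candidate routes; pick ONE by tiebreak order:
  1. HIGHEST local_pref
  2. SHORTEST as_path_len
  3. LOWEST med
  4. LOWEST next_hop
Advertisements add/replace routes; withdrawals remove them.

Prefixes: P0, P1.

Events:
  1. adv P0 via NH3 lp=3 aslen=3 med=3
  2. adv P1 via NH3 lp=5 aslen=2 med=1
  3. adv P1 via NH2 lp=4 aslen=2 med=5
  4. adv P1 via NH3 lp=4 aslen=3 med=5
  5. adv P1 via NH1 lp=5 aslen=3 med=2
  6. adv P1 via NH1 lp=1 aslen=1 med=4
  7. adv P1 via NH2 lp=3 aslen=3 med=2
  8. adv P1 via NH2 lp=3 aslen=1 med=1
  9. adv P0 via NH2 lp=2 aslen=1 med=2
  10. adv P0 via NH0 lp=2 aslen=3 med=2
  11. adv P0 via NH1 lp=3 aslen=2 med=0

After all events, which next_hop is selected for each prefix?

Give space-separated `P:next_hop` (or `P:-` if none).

Op 1: best P0=NH3 P1=-
Op 2: best P0=NH3 P1=NH3
Op 3: best P0=NH3 P1=NH3
Op 4: best P0=NH3 P1=NH2
Op 5: best P0=NH3 P1=NH1
Op 6: best P0=NH3 P1=NH2
Op 7: best P0=NH3 P1=NH3
Op 8: best P0=NH3 P1=NH3
Op 9: best P0=NH3 P1=NH3
Op 10: best P0=NH3 P1=NH3
Op 11: best P0=NH1 P1=NH3

Answer: P0:NH1 P1:NH3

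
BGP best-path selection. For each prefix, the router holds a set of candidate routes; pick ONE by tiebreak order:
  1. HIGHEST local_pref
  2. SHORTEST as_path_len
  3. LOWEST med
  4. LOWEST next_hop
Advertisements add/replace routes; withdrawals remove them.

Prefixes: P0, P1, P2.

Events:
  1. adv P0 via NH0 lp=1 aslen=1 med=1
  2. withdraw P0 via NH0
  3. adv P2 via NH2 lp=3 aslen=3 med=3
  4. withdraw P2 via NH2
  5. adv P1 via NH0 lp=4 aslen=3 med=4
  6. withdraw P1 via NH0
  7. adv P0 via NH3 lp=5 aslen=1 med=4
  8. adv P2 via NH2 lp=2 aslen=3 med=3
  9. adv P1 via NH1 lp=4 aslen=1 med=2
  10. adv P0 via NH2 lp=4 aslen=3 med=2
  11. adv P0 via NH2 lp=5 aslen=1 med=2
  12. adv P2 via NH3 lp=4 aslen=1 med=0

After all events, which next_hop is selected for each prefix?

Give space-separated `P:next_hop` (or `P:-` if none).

Answer: P0:NH2 P1:NH1 P2:NH3

Derivation:
Op 1: best P0=NH0 P1=- P2=-
Op 2: best P0=- P1=- P2=-
Op 3: best P0=- P1=- P2=NH2
Op 4: best P0=- P1=- P2=-
Op 5: best P0=- P1=NH0 P2=-
Op 6: best P0=- P1=- P2=-
Op 7: best P0=NH3 P1=- P2=-
Op 8: best P0=NH3 P1=- P2=NH2
Op 9: best P0=NH3 P1=NH1 P2=NH2
Op 10: best P0=NH3 P1=NH1 P2=NH2
Op 11: best P0=NH2 P1=NH1 P2=NH2
Op 12: best P0=NH2 P1=NH1 P2=NH3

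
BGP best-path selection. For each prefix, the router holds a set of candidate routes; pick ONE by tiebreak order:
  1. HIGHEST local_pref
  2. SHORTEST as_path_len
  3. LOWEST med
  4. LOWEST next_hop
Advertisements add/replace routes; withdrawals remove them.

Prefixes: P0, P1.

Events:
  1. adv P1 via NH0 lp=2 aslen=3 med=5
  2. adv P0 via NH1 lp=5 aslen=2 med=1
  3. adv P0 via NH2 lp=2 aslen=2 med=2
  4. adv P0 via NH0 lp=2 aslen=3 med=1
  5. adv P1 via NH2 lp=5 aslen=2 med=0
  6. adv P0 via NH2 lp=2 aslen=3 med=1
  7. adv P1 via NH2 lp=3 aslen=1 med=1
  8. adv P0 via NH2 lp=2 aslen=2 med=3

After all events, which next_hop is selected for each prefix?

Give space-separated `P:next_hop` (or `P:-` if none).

Op 1: best P0=- P1=NH0
Op 2: best P0=NH1 P1=NH0
Op 3: best P0=NH1 P1=NH0
Op 4: best P0=NH1 P1=NH0
Op 5: best P0=NH1 P1=NH2
Op 6: best P0=NH1 P1=NH2
Op 7: best P0=NH1 P1=NH2
Op 8: best P0=NH1 P1=NH2

Answer: P0:NH1 P1:NH2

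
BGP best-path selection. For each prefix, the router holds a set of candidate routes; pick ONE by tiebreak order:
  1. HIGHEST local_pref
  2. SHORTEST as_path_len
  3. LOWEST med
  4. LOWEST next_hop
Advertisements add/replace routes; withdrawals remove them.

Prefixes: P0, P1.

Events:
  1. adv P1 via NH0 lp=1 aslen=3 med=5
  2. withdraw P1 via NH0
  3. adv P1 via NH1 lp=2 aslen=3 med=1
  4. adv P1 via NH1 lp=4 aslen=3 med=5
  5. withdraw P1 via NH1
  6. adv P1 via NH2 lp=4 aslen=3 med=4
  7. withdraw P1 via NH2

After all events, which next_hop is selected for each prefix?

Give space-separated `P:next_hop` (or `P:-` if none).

Op 1: best P0=- P1=NH0
Op 2: best P0=- P1=-
Op 3: best P0=- P1=NH1
Op 4: best P0=- P1=NH1
Op 5: best P0=- P1=-
Op 6: best P0=- P1=NH2
Op 7: best P0=- P1=-

Answer: P0:- P1:-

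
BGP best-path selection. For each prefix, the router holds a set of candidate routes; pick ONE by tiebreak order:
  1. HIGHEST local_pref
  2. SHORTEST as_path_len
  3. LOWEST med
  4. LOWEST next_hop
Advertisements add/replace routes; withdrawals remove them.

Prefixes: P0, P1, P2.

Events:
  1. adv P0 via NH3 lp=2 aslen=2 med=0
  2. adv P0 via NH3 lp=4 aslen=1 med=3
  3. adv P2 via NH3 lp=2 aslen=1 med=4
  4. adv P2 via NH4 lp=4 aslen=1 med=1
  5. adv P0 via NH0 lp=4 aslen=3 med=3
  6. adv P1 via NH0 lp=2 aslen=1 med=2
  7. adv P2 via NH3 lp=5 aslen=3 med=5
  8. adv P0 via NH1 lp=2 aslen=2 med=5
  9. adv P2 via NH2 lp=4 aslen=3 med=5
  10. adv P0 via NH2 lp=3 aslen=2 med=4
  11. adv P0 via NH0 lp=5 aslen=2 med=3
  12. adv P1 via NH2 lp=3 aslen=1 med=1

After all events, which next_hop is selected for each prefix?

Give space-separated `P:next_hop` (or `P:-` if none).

Answer: P0:NH0 P1:NH2 P2:NH3

Derivation:
Op 1: best P0=NH3 P1=- P2=-
Op 2: best P0=NH3 P1=- P2=-
Op 3: best P0=NH3 P1=- P2=NH3
Op 4: best P0=NH3 P1=- P2=NH4
Op 5: best P0=NH3 P1=- P2=NH4
Op 6: best P0=NH3 P1=NH0 P2=NH4
Op 7: best P0=NH3 P1=NH0 P2=NH3
Op 8: best P0=NH3 P1=NH0 P2=NH3
Op 9: best P0=NH3 P1=NH0 P2=NH3
Op 10: best P0=NH3 P1=NH0 P2=NH3
Op 11: best P0=NH0 P1=NH0 P2=NH3
Op 12: best P0=NH0 P1=NH2 P2=NH3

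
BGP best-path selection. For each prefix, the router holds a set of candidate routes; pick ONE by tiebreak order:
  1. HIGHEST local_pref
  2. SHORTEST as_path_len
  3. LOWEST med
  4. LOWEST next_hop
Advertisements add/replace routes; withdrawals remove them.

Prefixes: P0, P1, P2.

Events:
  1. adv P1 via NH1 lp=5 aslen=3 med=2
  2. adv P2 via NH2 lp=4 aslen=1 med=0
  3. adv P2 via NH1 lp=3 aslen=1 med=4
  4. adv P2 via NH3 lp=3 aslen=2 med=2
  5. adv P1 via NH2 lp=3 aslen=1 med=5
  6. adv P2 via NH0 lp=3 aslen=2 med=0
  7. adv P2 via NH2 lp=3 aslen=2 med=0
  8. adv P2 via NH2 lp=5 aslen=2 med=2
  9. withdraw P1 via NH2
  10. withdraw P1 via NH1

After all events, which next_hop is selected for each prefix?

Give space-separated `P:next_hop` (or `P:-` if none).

Answer: P0:- P1:- P2:NH2

Derivation:
Op 1: best P0=- P1=NH1 P2=-
Op 2: best P0=- P1=NH1 P2=NH2
Op 3: best P0=- P1=NH1 P2=NH2
Op 4: best P0=- P1=NH1 P2=NH2
Op 5: best P0=- P1=NH1 P2=NH2
Op 6: best P0=- P1=NH1 P2=NH2
Op 7: best P0=- P1=NH1 P2=NH1
Op 8: best P0=- P1=NH1 P2=NH2
Op 9: best P0=- P1=NH1 P2=NH2
Op 10: best P0=- P1=- P2=NH2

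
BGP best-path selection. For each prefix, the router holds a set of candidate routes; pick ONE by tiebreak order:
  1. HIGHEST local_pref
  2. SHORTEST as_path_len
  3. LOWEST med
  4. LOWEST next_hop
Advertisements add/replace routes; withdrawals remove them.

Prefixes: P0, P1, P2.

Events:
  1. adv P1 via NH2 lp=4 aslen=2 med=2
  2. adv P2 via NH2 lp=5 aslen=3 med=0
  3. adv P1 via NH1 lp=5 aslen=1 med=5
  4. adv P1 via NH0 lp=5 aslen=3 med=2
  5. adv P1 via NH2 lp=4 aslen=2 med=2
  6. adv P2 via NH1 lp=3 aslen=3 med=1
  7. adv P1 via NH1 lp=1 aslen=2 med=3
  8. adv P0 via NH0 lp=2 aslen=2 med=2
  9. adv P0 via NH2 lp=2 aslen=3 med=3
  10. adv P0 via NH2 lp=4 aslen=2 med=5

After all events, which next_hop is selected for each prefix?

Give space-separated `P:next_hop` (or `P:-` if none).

Op 1: best P0=- P1=NH2 P2=-
Op 2: best P0=- P1=NH2 P2=NH2
Op 3: best P0=- P1=NH1 P2=NH2
Op 4: best P0=- P1=NH1 P2=NH2
Op 5: best P0=- P1=NH1 P2=NH2
Op 6: best P0=- P1=NH1 P2=NH2
Op 7: best P0=- P1=NH0 P2=NH2
Op 8: best P0=NH0 P1=NH0 P2=NH2
Op 9: best P0=NH0 P1=NH0 P2=NH2
Op 10: best P0=NH2 P1=NH0 P2=NH2

Answer: P0:NH2 P1:NH0 P2:NH2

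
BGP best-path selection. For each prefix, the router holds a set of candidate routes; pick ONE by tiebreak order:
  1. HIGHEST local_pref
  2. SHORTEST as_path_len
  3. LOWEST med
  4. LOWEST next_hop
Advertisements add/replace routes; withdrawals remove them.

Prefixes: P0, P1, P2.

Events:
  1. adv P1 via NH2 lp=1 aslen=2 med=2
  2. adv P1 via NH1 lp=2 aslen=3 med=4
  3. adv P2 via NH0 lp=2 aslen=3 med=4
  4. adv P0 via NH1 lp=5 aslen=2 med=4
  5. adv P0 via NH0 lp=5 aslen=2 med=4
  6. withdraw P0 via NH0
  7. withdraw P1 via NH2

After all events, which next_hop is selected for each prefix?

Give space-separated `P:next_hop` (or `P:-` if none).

Answer: P0:NH1 P1:NH1 P2:NH0

Derivation:
Op 1: best P0=- P1=NH2 P2=-
Op 2: best P0=- P1=NH1 P2=-
Op 3: best P0=- P1=NH1 P2=NH0
Op 4: best P0=NH1 P1=NH1 P2=NH0
Op 5: best P0=NH0 P1=NH1 P2=NH0
Op 6: best P0=NH1 P1=NH1 P2=NH0
Op 7: best P0=NH1 P1=NH1 P2=NH0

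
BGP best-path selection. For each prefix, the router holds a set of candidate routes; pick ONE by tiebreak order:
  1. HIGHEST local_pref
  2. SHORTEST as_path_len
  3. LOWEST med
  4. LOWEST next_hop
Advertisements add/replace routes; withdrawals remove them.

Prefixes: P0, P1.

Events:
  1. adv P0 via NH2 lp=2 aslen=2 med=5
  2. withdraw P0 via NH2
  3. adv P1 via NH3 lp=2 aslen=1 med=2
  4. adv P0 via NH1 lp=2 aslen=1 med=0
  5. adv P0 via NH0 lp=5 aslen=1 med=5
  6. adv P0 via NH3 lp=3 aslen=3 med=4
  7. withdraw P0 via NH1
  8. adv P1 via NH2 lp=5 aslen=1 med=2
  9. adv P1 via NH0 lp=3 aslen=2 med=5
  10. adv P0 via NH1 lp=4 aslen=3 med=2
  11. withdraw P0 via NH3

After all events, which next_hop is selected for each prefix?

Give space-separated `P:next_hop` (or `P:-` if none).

Op 1: best P0=NH2 P1=-
Op 2: best P0=- P1=-
Op 3: best P0=- P1=NH3
Op 4: best P0=NH1 P1=NH3
Op 5: best P0=NH0 P1=NH3
Op 6: best P0=NH0 P1=NH3
Op 7: best P0=NH0 P1=NH3
Op 8: best P0=NH0 P1=NH2
Op 9: best P0=NH0 P1=NH2
Op 10: best P0=NH0 P1=NH2
Op 11: best P0=NH0 P1=NH2

Answer: P0:NH0 P1:NH2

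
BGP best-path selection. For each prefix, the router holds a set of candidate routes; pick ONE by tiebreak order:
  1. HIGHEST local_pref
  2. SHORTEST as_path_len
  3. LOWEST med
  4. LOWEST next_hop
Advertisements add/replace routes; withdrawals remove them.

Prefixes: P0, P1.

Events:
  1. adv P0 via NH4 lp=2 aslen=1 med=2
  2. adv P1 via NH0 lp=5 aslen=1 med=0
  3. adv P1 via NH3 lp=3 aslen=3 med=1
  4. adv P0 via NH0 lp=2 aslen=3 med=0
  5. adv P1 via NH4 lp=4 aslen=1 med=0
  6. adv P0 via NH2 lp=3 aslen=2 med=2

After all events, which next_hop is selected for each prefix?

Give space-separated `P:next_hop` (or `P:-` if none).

Op 1: best P0=NH4 P1=-
Op 2: best P0=NH4 P1=NH0
Op 3: best P0=NH4 P1=NH0
Op 4: best P0=NH4 P1=NH0
Op 5: best P0=NH4 P1=NH0
Op 6: best P0=NH2 P1=NH0

Answer: P0:NH2 P1:NH0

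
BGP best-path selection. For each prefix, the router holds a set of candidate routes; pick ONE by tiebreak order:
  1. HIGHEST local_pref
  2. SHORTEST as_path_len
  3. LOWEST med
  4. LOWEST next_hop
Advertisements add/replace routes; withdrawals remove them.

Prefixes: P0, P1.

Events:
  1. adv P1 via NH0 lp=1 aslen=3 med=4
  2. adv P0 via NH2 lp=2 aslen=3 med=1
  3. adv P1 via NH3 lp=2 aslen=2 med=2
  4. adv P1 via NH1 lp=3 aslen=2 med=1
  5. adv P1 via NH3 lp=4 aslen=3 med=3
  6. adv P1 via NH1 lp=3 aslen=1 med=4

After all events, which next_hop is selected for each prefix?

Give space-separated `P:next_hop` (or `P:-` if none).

Op 1: best P0=- P1=NH0
Op 2: best P0=NH2 P1=NH0
Op 3: best P0=NH2 P1=NH3
Op 4: best P0=NH2 P1=NH1
Op 5: best P0=NH2 P1=NH3
Op 6: best P0=NH2 P1=NH3

Answer: P0:NH2 P1:NH3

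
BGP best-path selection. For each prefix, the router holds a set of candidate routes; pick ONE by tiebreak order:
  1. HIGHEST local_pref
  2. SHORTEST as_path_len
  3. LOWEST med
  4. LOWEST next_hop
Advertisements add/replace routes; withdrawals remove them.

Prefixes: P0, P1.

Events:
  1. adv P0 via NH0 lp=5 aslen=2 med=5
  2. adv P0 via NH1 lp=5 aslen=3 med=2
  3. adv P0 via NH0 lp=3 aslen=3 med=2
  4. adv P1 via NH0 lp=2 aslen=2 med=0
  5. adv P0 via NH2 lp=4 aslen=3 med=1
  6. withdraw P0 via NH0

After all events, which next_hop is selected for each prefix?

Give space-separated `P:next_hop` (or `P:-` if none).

Answer: P0:NH1 P1:NH0

Derivation:
Op 1: best P0=NH0 P1=-
Op 2: best P0=NH0 P1=-
Op 3: best P0=NH1 P1=-
Op 4: best P0=NH1 P1=NH0
Op 5: best P0=NH1 P1=NH0
Op 6: best P0=NH1 P1=NH0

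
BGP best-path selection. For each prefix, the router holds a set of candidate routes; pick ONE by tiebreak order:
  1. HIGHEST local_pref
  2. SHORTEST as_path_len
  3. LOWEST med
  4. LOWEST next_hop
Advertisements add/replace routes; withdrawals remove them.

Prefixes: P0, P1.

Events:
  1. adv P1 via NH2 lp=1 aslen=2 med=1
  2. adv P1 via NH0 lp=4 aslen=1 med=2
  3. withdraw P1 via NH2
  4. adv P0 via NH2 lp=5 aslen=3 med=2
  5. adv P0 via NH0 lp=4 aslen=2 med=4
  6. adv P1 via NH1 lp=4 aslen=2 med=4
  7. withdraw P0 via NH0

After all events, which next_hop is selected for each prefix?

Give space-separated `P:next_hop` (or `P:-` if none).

Op 1: best P0=- P1=NH2
Op 2: best P0=- P1=NH0
Op 3: best P0=- P1=NH0
Op 4: best P0=NH2 P1=NH0
Op 5: best P0=NH2 P1=NH0
Op 6: best P0=NH2 P1=NH0
Op 7: best P0=NH2 P1=NH0

Answer: P0:NH2 P1:NH0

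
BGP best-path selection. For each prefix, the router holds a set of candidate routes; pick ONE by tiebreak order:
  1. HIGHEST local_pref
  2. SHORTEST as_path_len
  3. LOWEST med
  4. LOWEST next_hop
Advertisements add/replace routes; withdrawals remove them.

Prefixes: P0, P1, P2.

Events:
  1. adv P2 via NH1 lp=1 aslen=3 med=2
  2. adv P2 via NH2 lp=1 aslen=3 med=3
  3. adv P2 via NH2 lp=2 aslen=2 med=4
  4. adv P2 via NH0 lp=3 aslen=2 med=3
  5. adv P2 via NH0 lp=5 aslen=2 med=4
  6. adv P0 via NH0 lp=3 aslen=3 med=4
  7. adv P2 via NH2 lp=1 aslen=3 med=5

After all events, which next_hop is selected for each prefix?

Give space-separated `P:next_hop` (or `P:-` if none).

Op 1: best P0=- P1=- P2=NH1
Op 2: best P0=- P1=- P2=NH1
Op 3: best P0=- P1=- P2=NH2
Op 4: best P0=- P1=- P2=NH0
Op 5: best P0=- P1=- P2=NH0
Op 6: best P0=NH0 P1=- P2=NH0
Op 7: best P0=NH0 P1=- P2=NH0

Answer: P0:NH0 P1:- P2:NH0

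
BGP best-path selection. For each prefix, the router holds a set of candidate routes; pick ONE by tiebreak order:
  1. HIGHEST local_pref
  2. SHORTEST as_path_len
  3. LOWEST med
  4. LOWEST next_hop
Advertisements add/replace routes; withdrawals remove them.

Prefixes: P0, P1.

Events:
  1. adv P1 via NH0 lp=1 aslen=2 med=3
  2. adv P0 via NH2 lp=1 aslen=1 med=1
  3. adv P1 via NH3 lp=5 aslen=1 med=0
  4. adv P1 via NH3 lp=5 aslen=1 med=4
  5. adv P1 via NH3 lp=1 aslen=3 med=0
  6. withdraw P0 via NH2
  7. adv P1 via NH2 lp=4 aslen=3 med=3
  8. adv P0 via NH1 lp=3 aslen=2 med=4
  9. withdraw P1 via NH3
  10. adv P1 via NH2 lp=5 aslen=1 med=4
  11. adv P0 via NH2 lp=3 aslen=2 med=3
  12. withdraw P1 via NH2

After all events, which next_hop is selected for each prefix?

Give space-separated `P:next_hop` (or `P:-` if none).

Answer: P0:NH2 P1:NH0

Derivation:
Op 1: best P0=- P1=NH0
Op 2: best P0=NH2 P1=NH0
Op 3: best P0=NH2 P1=NH3
Op 4: best P0=NH2 P1=NH3
Op 5: best P0=NH2 P1=NH0
Op 6: best P0=- P1=NH0
Op 7: best P0=- P1=NH2
Op 8: best P0=NH1 P1=NH2
Op 9: best P0=NH1 P1=NH2
Op 10: best P0=NH1 P1=NH2
Op 11: best P0=NH2 P1=NH2
Op 12: best P0=NH2 P1=NH0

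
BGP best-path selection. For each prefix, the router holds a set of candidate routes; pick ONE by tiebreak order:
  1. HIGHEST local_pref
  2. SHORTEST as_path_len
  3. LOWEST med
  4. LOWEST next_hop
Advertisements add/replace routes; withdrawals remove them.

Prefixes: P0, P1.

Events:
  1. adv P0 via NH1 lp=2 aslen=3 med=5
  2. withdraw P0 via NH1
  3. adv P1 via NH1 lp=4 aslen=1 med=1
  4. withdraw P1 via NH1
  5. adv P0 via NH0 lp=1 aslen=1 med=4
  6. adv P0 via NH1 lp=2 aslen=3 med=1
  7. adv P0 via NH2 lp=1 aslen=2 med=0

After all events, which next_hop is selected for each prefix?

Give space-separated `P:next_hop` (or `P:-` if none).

Op 1: best P0=NH1 P1=-
Op 2: best P0=- P1=-
Op 3: best P0=- P1=NH1
Op 4: best P0=- P1=-
Op 5: best P0=NH0 P1=-
Op 6: best P0=NH1 P1=-
Op 7: best P0=NH1 P1=-

Answer: P0:NH1 P1:-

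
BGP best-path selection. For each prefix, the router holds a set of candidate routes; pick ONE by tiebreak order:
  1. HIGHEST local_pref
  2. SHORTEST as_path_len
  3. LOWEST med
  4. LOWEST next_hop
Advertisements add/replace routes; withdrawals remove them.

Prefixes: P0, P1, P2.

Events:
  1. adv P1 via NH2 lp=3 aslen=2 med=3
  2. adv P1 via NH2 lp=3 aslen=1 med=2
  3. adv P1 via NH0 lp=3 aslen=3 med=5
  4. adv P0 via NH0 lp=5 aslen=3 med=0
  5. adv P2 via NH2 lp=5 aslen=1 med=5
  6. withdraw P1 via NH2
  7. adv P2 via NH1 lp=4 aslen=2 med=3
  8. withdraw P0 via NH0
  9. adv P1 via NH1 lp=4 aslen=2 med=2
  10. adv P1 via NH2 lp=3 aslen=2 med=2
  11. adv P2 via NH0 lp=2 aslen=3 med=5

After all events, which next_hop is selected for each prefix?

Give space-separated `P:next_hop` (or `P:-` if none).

Op 1: best P0=- P1=NH2 P2=-
Op 2: best P0=- P1=NH2 P2=-
Op 3: best P0=- P1=NH2 P2=-
Op 4: best P0=NH0 P1=NH2 P2=-
Op 5: best P0=NH0 P1=NH2 P2=NH2
Op 6: best P0=NH0 P1=NH0 P2=NH2
Op 7: best P0=NH0 P1=NH0 P2=NH2
Op 8: best P0=- P1=NH0 P2=NH2
Op 9: best P0=- P1=NH1 P2=NH2
Op 10: best P0=- P1=NH1 P2=NH2
Op 11: best P0=- P1=NH1 P2=NH2

Answer: P0:- P1:NH1 P2:NH2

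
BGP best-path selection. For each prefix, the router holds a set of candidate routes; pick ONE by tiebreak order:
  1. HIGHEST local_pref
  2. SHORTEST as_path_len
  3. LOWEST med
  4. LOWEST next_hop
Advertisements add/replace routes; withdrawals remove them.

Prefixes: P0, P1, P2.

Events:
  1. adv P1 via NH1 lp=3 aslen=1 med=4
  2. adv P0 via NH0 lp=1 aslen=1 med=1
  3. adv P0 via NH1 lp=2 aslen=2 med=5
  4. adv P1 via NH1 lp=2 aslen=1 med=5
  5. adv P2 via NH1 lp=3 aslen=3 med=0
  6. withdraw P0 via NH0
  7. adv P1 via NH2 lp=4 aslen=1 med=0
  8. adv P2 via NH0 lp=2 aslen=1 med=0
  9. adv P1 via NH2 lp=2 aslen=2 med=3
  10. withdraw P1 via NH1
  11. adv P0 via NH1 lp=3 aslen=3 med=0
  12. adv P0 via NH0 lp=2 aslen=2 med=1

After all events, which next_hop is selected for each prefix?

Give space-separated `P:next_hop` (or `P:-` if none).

Op 1: best P0=- P1=NH1 P2=-
Op 2: best P0=NH0 P1=NH1 P2=-
Op 3: best P0=NH1 P1=NH1 P2=-
Op 4: best P0=NH1 P1=NH1 P2=-
Op 5: best P0=NH1 P1=NH1 P2=NH1
Op 6: best P0=NH1 P1=NH1 P2=NH1
Op 7: best P0=NH1 P1=NH2 P2=NH1
Op 8: best P0=NH1 P1=NH2 P2=NH1
Op 9: best P0=NH1 P1=NH1 P2=NH1
Op 10: best P0=NH1 P1=NH2 P2=NH1
Op 11: best P0=NH1 P1=NH2 P2=NH1
Op 12: best P0=NH1 P1=NH2 P2=NH1

Answer: P0:NH1 P1:NH2 P2:NH1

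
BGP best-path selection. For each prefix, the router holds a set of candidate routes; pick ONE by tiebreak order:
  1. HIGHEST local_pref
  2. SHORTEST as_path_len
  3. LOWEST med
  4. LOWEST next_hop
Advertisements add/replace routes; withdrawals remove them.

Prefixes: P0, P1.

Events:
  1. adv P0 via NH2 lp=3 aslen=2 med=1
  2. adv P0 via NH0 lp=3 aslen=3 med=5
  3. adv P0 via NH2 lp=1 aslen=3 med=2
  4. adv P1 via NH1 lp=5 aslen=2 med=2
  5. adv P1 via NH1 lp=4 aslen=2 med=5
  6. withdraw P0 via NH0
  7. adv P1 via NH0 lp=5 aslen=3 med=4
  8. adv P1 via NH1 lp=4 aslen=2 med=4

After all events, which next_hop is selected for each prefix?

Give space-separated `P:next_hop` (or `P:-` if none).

Answer: P0:NH2 P1:NH0

Derivation:
Op 1: best P0=NH2 P1=-
Op 2: best P0=NH2 P1=-
Op 3: best P0=NH0 P1=-
Op 4: best P0=NH0 P1=NH1
Op 5: best P0=NH0 P1=NH1
Op 6: best P0=NH2 P1=NH1
Op 7: best P0=NH2 P1=NH0
Op 8: best P0=NH2 P1=NH0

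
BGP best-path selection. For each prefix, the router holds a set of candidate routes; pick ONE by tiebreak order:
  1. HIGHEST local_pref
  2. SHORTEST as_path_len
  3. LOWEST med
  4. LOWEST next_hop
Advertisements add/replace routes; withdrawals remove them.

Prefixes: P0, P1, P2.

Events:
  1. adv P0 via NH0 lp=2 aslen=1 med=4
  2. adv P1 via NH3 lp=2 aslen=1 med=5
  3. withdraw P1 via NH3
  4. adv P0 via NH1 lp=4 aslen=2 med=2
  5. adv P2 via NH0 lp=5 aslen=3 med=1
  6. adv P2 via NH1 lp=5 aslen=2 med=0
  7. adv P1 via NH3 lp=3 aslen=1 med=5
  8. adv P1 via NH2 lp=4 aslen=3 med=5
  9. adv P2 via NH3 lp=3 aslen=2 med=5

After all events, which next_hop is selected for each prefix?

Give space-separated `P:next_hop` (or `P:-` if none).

Op 1: best P0=NH0 P1=- P2=-
Op 2: best P0=NH0 P1=NH3 P2=-
Op 3: best P0=NH0 P1=- P2=-
Op 4: best P0=NH1 P1=- P2=-
Op 5: best P0=NH1 P1=- P2=NH0
Op 6: best P0=NH1 P1=- P2=NH1
Op 7: best P0=NH1 P1=NH3 P2=NH1
Op 8: best P0=NH1 P1=NH2 P2=NH1
Op 9: best P0=NH1 P1=NH2 P2=NH1

Answer: P0:NH1 P1:NH2 P2:NH1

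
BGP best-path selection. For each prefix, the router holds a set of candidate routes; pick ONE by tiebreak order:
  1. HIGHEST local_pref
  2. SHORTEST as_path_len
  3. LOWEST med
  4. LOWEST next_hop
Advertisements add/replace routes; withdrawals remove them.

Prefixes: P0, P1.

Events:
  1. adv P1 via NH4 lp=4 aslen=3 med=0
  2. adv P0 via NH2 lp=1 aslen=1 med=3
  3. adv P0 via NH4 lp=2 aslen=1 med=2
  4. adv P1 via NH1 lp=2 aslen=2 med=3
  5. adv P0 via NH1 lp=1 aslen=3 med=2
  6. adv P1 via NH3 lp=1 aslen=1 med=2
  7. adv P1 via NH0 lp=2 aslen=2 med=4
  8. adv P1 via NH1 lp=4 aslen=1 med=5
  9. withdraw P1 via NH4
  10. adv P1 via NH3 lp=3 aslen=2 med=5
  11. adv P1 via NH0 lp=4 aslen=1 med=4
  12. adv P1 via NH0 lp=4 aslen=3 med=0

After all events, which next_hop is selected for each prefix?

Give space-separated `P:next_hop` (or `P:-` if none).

Answer: P0:NH4 P1:NH1

Derivation:
Op 1: best P0=- P1=NH4
Op 2: best P0=NH2 P1=NH4
Op 3: best P0=NH4 P1=NH4
Op 4: best P0=NH4 P1=NH4
Op 5: best P0=NH4 P1=NH4
Op 6: best P0=NH4 P1=NH4
Op 7: best P0=NH4 P1=NH4
Op 8: best P0=NH4 P1=NH1
Op 9: best P0=NH4 P1=NH1
Op 10: best P0=NH4 P1=NH1
Op 11: best P0=NH4 P1=NH0
Op 12: best P0=NH4 P1=NH1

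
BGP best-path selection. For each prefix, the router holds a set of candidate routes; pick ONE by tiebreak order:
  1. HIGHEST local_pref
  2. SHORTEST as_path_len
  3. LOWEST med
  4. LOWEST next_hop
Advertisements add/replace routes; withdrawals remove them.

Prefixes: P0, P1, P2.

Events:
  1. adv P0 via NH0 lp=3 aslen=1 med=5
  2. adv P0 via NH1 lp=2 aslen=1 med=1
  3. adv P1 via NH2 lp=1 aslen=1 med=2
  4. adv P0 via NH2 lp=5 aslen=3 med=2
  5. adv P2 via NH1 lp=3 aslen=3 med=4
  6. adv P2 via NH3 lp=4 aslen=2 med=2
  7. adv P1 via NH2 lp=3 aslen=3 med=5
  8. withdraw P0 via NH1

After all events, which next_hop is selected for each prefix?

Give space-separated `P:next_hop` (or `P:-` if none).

Op 1: best P0=NH0 P1=- P2=-
Op 2: best P0=NH0 P1=- P2=-
Op 3: best P0=NH0 P1=NH2 P2=-
Op 4: best P0=NH2 P1=NH2 P2=-
Op 5: best P0=NH2 P1=NH2 P2=NH1
Op 6: best P0=NH2 P1=NH2 P2=NH3
Op 7: best P0=NH2 P1=NH2 P2=NH3
Op 8: best P0=NH2 P1=NH2 P2=NH3

Answer: P0:NH2 P1:NH2 P2:NH3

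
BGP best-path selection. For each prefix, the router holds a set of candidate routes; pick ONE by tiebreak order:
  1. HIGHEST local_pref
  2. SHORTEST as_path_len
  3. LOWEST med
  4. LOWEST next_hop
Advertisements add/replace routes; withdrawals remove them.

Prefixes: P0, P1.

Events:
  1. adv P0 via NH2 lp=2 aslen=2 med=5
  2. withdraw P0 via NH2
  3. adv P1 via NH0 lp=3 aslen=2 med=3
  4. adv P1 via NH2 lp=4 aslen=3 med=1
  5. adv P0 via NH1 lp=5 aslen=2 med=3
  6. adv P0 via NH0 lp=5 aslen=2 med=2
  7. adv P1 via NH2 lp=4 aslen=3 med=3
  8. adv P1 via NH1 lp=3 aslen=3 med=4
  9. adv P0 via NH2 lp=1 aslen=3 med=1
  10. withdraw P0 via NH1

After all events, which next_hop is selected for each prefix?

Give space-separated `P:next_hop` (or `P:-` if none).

Op 1: best P0=NH2 P1=-
Op 2: best P0=- P1=-
Op 3: best P0=- P1=NH0
Op 4: best P0=- P1=NH2
Op 5: best P0=NH1 P1=NH2
Op 6: best P0=NH0 P1=NH2
Op 7: best P0=NH0 P1=NH2
Op 8: best P0=NH0 P1=NH2
Op 9: best P0=NH0 P1=NH2
Op 10: best P0=NH0 P1=NH2

Answer: P0:NH0 P1:NH2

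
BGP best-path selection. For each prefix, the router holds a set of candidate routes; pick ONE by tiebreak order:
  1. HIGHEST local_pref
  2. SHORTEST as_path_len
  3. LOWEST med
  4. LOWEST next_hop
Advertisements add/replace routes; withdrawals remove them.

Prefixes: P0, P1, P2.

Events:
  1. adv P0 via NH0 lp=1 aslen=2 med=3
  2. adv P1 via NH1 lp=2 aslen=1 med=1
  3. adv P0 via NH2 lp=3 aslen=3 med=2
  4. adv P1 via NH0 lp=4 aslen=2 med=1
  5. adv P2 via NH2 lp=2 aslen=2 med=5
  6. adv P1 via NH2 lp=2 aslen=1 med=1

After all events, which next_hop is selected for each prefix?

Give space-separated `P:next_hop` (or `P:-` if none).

Answer: P0:NH2 P1:NH0 P2:NH2

Derivation:
Op 1: best P0=NH0 P1=- P2=-
Op 2: best P0=NH0 P1=NH1 P2=-
Op 3: best P0=NH2 P1=NH1 P2=-
Op 4: best P0=NH2 P1=NH0 P2=-
Op 5: best P0=NH2 P1=NH0 P2=NH2
Op 6: best P0=NH2 P1=NH0 P2=NH2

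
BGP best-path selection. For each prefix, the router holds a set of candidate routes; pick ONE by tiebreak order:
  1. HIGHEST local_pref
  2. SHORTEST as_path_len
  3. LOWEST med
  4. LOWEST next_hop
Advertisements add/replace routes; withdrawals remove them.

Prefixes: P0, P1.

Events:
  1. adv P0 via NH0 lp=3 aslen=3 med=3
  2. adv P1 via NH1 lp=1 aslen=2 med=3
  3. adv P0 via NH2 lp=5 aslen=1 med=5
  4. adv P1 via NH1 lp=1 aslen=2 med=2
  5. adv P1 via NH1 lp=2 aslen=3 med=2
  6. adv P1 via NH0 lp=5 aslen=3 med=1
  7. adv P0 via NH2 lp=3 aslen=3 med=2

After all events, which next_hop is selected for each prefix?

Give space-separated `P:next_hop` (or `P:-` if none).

Answer: P0:NH2 P1:NH0

Derivation:
Op 1: best P0=NH0 P1=-
Op 2: best P0=NH0 P1=NH1
Op 3: best P0=NH2 P1=NH1
Op 4: best P0=NH2 P1=NH1
Op 5: best P0=NH2 P1=NH1
Op 6: best P0=NH2 P1=NH0
Op 7: best P0=NH2 P1=NH0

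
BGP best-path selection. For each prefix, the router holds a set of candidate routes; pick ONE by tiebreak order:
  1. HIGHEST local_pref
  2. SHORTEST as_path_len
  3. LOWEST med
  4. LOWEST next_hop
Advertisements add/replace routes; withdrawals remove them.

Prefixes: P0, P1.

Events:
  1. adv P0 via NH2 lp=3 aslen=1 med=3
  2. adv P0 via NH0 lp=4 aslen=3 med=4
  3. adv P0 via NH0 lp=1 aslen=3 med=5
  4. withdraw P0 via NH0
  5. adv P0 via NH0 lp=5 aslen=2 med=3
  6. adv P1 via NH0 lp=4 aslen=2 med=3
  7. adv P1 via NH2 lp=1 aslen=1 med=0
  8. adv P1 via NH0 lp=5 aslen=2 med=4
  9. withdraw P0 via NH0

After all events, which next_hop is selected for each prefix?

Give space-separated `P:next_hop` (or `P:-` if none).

Op 1: best P0=NH2 P1=-
Op 2: best P0=NH0 P1=-
Op 3: best P0=NH2 P1=-
Op 4: best P0=NH2 P1=-
Op 5: best P0=NH0 P1=-
Op 6: best P0=NH0 P1=NH0
Op 7: best P0=NH0 P1=NH0
Op 8: best P0=NH0 P1=NH0
Op 9: best P0=NH2 P1=NH0

Answer: P0:NH2 P1:NH0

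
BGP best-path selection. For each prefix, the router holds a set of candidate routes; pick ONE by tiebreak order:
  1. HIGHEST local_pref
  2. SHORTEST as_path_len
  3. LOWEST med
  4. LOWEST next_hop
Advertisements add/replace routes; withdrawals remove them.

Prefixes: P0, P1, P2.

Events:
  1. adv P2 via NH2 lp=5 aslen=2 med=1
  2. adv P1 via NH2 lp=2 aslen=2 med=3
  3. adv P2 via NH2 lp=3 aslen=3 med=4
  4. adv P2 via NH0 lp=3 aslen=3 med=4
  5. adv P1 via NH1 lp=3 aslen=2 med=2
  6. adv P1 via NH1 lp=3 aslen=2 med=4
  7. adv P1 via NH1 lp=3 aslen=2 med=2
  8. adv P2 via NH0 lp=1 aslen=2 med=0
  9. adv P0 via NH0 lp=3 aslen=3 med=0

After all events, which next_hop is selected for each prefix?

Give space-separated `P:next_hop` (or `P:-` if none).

Answer: P0:NH0 P1:NH1 P2:NH2

Derivation:
Op 1: best P0=- P1=- P2=NH2
Op 2: best P0=- P1=NH2 P2=NH2
Op 3: best P0=- P1=NH2 P2=NH2
Op 4: best P0=- P1=NH2 P2=NH0
Op 5: best P0=- P1=NH1 P2=NH0
Op 6: best P0=- P1=NH1 P2=NH0
Op 7: best P0=- P1=NH1 P2=NH0
Op 8: best P0=- P1=NH1 P2=NH2
Op 9: best P0=NH0 P1=NH1 P2=NH2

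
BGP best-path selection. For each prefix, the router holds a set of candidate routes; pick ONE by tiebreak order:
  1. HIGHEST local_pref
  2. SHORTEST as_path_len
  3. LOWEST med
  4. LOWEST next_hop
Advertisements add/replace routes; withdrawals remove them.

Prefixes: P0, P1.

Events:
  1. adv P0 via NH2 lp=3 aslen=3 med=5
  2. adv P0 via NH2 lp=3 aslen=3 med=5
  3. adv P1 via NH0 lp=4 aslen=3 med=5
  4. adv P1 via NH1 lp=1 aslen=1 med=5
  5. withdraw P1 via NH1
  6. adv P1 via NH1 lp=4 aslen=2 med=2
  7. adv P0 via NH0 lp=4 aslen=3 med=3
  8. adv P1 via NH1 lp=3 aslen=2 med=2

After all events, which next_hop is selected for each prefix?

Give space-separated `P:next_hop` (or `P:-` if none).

Op 1: best P0=NH2 P1=-
Op 2: best P0=NH2 P1=-
Op 3: best P0=NH2 P1=NH0
Op 4: best P0=NH2 P1=NH0
Op 5: best P0=NH2 P1=NH0
Op 6: best P0=NH2 P1=NH1
Op 7: best P0=NH0 P1=NH1
Op 8: best P0=NH0 P1=NH0

Answer: P0:NH0 P1:NH0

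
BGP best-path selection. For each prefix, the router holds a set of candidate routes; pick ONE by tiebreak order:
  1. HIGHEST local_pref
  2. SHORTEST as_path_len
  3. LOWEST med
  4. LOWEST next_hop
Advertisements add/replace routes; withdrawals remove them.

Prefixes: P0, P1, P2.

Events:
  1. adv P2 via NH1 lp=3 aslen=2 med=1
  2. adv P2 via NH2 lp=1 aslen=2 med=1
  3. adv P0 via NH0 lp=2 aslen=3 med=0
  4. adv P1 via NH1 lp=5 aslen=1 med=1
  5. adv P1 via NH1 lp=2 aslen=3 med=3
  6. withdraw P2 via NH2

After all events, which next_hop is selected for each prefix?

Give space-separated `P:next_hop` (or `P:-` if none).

Answer: P0:NH0 P1:NH1 P2:NH1

Derivation:
Op 1: best P0=- P1=- P2=NH1
Op 2: best P0=- P1=- P2=NH1
Op 3: best P0=NH0 P1=- P2=NH1
Op 4: best P0=NH0 P1=NH1 P2=NH1
Op 5: best P0=NH0 P1=NH1 P2=NH1
Op 6: best P0=NH0 P1=NH1 P2=NH1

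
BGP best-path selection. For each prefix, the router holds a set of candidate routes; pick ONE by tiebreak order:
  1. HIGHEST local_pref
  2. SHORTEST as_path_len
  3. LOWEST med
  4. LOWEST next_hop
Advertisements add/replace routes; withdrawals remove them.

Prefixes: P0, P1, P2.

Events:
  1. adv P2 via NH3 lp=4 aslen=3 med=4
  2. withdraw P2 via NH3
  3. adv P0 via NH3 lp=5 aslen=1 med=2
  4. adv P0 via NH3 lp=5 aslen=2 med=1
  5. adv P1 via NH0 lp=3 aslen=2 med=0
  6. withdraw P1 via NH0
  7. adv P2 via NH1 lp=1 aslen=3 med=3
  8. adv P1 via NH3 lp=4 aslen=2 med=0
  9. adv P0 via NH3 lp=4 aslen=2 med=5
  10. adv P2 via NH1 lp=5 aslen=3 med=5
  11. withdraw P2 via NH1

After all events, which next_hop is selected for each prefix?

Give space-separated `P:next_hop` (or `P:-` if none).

Answer: P0:NH3 P1:NH3 P2:-

Derivation:
Op 1: best P0=- P1=- P2=NH3
Op 2: best P0=- P1=- P2=-
Op 3: best P0=NH3 P1=- P2=-
Op 4: best P0=NH3 P1=- P2=-
Op 5: best P0=NH3 P1=NH0 P2=-
Op 6: best P0=NH3 P1=- P2=-
Op 7: best P0=NH3 P1=- P2=NH1
Op 8: best P0=NH3 P1=NH3 P2=NH1
Op 9: best P0=NH3 P1=NH3 P2=NH1
Op 10: best P0=NH3 P1=NH3 P2=NH1
Op 11: best P0=NH3 P1=NH3 P2=-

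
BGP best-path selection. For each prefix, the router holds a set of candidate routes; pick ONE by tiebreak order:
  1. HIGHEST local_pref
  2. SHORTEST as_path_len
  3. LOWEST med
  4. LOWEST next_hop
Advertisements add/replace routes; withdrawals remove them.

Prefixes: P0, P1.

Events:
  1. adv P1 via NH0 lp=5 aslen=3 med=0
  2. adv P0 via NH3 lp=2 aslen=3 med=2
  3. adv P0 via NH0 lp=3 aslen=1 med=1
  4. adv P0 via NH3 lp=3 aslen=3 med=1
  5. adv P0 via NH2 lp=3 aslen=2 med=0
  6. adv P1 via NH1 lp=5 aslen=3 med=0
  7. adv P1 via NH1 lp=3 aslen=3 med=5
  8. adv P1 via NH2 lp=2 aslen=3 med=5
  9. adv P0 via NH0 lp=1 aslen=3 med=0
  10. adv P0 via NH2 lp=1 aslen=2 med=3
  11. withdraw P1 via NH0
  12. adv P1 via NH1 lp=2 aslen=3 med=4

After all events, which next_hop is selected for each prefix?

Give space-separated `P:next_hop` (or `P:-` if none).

Answer: P0:NH3 P1:NH1

Derivation:
Op 1: best P0=- P1=NH0
Op 2: best P0=NH3 P1=NH0
Op 3: best P0=NH0 P1=NH0
Op 4: best P0=NH0 P1=NH0
Op 5: best P0=NH0 P1=NH0
Op 6: best P0=NH0 P1=NH0
Op 7: best P0=NH0 P1=NH0
Op 8: best P0=NH0 P1=NH0
Op 9: best P0=NH2 P1=NH0
Op 10: best P0=NH3 P1=NH0
Op 11: best P0=NH3 P1=NH1
Op 12: best P0=NH3 P1=NH1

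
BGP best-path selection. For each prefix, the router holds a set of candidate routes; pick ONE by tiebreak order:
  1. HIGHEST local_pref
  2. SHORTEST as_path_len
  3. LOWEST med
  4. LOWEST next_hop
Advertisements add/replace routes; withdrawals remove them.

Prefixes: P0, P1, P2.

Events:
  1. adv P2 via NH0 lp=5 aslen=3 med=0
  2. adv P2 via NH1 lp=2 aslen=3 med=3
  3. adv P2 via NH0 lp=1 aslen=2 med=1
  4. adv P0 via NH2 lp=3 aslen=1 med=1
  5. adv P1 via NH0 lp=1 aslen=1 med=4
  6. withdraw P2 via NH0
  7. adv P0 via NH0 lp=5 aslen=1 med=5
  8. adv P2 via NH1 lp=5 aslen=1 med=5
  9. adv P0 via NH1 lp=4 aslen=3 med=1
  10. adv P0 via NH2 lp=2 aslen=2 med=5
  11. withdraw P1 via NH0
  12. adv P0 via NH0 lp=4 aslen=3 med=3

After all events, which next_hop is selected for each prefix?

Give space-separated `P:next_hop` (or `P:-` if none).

Answer: P0:NH1 P1:- P2:NH1

Derivation:
Op 1: best P0=- P1=- P2=NH0
Op 2: best P0=- P1=- P2=NH0
Op 3: best P0=- P1=- P2=NH1
Op 4: best P0=NH2 P1=- P2=NH1
Op 5: best P0=NH2 P1=NH0 P2=NH1
Op 6: best P0=NH2 P1=NH0 P2=NH1
Op 7: best P0=NH0 P1=NH0 P2=NH1
Op 8: best P0=NH0 P1=NH0 P2=NH1
Op 9: best P0=NH0 P1=NH0 P2=NH1
Op 10: best P0=NH0 P1=NH0 P2=NH1
Op 11: best P0=NH0 P1=- P2=NH1
Op 12: best P0=NH1 P1=- P2=NH1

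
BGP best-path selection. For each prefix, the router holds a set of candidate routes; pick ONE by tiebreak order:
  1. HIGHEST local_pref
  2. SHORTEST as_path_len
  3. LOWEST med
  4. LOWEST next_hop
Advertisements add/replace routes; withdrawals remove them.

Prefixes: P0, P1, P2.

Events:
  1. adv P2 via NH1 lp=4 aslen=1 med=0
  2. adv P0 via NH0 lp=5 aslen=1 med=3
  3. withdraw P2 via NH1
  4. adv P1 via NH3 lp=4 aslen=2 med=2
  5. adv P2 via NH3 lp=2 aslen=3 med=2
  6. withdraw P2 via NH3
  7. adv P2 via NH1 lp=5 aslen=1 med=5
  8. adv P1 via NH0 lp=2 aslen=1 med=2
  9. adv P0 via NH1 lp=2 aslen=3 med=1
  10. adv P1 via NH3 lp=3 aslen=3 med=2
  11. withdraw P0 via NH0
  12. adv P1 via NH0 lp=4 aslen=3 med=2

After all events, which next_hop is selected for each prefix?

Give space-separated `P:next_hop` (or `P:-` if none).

Answer: P0:NH1 P1:NH0 P2:NH1

Derivation:
Op 1: best P0=- P1=- P2=NH1
Op 2: best P0=NH0 P1=- P2=NH1
Op 3: best P0=NH0 P1=- P2=-
Op 4: best P0=NH0 P1=NH3 P2=-
Op 5: best P0=NH0 P1=NH3 P2=NH3
Op 6: best P0=NH0 P1=NH3 P2=-
Op 7: best P0=NH0 P1=NH3 P2=NH1
Op 8: best P0=NH0 P1=NH3 P2=NH1
Op 9: best P0=NH0 P1=NH3 P2=NH1
Op 10: best P0=NH0 P1=NH3 P2=NH1
Op 11: best P0=NH1 P1=NH3 P2=NH1
Op 12: best P0=NH1 P1=NH0 P2=NH1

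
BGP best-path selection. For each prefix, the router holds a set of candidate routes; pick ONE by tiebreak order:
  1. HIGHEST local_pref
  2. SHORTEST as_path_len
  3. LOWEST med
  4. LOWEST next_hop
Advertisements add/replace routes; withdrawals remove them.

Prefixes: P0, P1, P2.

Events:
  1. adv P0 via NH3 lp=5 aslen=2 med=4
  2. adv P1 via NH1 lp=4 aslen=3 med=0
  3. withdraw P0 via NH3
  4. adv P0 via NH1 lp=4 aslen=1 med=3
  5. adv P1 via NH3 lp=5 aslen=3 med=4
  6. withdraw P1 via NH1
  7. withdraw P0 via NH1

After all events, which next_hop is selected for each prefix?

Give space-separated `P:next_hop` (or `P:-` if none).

Op 1: best P0=NH3 P1=- P2=-
Op 2: best P0=NH3 P1=NH1 P2=-
Op 3: best P0=- P1=NH1 P2=-
Op 4: best P0=NH1 P1=NH1 P2=-
Op 5: best P0=NH1 P1=NH3 P2=-
Op 6: best P0=NH1 P1=NH3 P2=-
Op 7: best P0=- P1=NH3 P2=-

Answer: P0:- P1:NH3 P2:-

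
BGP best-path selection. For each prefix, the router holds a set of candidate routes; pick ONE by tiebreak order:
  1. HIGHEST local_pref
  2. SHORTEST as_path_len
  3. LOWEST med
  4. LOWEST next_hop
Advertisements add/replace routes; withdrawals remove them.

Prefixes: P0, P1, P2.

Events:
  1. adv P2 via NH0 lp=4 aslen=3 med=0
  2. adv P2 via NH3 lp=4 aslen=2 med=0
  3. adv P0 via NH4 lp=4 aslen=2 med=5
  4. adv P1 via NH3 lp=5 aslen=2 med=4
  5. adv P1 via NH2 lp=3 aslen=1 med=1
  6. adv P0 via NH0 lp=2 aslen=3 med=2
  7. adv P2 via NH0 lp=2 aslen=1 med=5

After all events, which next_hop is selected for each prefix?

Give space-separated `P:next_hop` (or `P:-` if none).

Op 1: best P0=- P1=- P2=NH0
Op 2: best P0=- P1=- P2=NH3
Op 3: best P0=NH4 P1=- P2=NH3
Op 4: best P0=NH4 P1=NH3 P2=NH3
Op 5: best P0=NH4 P1=NH3 P2=NH3
Op 6: best P0=NH4 P1=NH3 P2=NH3
Op 7: best P0=NH4 P1=NH3 P2=NH3

Answer: P0:NH4 P1:NH3 P2:NH3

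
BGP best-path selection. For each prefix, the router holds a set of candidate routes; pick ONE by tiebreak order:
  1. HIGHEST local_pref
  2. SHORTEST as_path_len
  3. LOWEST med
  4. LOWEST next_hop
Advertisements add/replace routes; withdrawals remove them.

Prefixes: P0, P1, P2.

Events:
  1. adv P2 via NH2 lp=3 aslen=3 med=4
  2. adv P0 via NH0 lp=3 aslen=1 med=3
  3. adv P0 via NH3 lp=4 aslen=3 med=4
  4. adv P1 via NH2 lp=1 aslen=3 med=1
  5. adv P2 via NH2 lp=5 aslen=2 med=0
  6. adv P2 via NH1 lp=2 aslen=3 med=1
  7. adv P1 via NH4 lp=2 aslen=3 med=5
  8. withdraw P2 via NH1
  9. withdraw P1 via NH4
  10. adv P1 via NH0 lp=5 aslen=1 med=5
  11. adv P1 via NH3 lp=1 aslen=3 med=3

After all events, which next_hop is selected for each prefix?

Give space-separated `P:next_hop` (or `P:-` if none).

Answer: P0:NH3 P1:NH0 P2:NH2

Derivation:
Op 1: best P0=- P1=- P2=NH2
Op 2: best P0=NH0 P1=- P2=NH2
Op 3: best P0=NH3 P1=- P2=NH2
Op 4: best P0=NH3 P1=NH2 P2=NH2
Op 5: best P0=NH3 P1=NH2 P2=NH2
Op 6: best P0=NH3 P1=NH2 P2=NH2
Op 7: best P0=NH3 P1=NH4 P2=NH2
Op 8: best P0=NH3 P1=NH4 P2=NH2
Op 9: best P0=NH3 P1=NH2 P2=NH2
Op 10: best P0=NH3 P1=NH0 P2=NH2
Op 11: best P0=NH3 P1=NH0 P2=NH2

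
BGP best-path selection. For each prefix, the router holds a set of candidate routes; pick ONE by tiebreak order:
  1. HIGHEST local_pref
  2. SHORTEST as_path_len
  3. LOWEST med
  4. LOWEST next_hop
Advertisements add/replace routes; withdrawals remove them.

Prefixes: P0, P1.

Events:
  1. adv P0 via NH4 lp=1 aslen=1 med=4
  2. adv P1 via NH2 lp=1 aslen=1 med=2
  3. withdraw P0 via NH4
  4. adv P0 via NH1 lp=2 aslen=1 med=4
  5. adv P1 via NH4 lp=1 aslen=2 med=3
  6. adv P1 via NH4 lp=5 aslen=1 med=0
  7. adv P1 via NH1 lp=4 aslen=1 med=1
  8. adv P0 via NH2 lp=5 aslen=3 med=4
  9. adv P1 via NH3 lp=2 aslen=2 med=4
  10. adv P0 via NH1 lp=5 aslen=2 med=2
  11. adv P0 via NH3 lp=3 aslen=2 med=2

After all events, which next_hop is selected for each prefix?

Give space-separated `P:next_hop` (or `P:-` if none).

Op 1: best P0=NH4 P1=-
Op 2: best P0=NH4 P1=NH2
Op 3: best P0=- P1=NH2
Op 4: best P0=NH1 P1=NH2
Op 5: best P0=NH1 P1=NH2
Op 6: best P0=NH1 P1=NH4
Op 7: best P0=NH1 P1=NH4
Op 8: best P0=NH2 P1=NH4
Op 9: best P0=NH2 P1=NH4
Op 10: best P0=NH1 P1=NH4
Op 11: best P0=NH1 P1=NH4

Answer: P0:NH1 P1:NH4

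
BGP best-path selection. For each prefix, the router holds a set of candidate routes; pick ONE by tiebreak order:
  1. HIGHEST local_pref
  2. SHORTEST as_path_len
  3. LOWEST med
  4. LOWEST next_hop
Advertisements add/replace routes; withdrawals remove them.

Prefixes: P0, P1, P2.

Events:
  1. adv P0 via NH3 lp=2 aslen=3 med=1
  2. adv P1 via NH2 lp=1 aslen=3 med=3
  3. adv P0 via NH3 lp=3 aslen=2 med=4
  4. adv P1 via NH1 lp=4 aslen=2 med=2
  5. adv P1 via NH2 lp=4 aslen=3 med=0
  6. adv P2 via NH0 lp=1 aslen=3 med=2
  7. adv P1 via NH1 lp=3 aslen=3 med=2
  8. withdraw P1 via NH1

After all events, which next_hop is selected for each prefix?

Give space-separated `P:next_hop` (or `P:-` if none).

Op 1: best P0=NH3 P1=- P2=-
Op 2: best P0=NH3 P1=NH2 P2=-
Op 3: best P0=NH3 P1=NH2 P2=-
Op 4: best P0=NH3 P1=NH1 P2=-
Op 5: best P0=NH3 P1=NH1 P2=-
Op 6: best P0=NH3 P1=NH1 P2=NH0
Op 7: best P0=NH3 P1=NH2 P2=NH0
Op 8: best P0=NH3 P1=NH2 P2=NH0

Answer: P0:NH3 P1:NH2 P2:NH0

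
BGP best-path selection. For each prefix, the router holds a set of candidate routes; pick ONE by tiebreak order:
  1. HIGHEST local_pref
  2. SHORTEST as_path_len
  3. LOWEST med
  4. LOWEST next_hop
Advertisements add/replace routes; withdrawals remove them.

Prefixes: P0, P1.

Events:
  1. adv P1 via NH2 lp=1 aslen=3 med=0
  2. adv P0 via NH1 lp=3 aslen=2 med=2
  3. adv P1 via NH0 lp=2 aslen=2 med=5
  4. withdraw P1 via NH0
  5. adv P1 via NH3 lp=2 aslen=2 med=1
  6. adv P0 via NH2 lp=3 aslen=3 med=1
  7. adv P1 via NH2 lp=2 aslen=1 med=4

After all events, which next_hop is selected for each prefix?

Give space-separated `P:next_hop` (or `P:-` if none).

Answer: P0:NH1 P1:NH2

Derivation:
Op 1: best P0=- P1=NH2
Op 2: best P0=NH1 P1=NH2
Op 3: best P0=NH1 P1=NH0
Op 4: best P0=NH1 P1=NH2
Op 5: best P0=NH1 P1=NH3
Op 6: best P0=NH1 P1=NH3
Op 7: best P0=NH1 P1=NH2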